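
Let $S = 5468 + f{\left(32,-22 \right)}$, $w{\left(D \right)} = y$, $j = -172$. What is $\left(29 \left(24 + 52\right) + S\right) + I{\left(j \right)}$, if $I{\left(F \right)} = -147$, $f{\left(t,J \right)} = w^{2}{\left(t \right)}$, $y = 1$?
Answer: $7526$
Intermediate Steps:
$w{\left(D \right)} = 1$
$f{\left(t,J \right)} = 1$ ($f{\left(t,J \right)} = 1^{2} = 1$)
$S = 5469$ ($S = 5468 + 1 = 5469$)
$\left(29 \left(24 + 52\right) + S\right) + I{\left(j \right)} = \left(29 \left(24 + 52\right) + 5469\right) - 147 = \left(29 \cdot 76 + 5469\right) - 147 = \left(2204 + 5469\right) - 147 = 7673 - 147 = 7526$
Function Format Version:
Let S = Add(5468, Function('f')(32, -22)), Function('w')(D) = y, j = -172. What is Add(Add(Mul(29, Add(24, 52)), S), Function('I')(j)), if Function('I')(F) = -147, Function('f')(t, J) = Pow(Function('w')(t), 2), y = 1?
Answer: 7526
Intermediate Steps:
Function('w')(D) = 1
Function('f')(t, J) = 1 (Function('f')(t, J) = Pow(1, 2) = 1)
S = 5469 (S = Add(5468, 1) = 5469)
Add(Add(Mul(29, Add(24, 52)), S), Function('I')(j)) = Add(Add(Mul(29, Add(24, 52)), 5469), -147) = Add(Add(Mul(29, 76), 5469), -147) = Add(Add(2204, 5469), -147) = Add(7673, -147) = 7526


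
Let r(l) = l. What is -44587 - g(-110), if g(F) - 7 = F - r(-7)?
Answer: -44491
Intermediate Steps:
g(F) = 14 + F (g(F) = 7 + (F - 1*(-7)) = 7 + (F + 7) = 7 + (7 + F) = 14 + F)
-44587 - g(-110) = -44587 - (14 - 110) = -44587 - 1*(-96) = -44587 + 96 = -44491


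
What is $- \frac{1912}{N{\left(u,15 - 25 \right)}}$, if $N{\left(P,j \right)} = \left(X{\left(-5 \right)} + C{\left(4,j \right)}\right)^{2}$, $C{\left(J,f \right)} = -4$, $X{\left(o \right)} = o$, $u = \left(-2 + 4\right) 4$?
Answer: $- \frac{1912}{81} \approx -23.605$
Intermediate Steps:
$u = 8$ ($u = 2 \cdot 4 = 8$)
$N{\left(P,j \right)} = 81$ ($N{\left(P,j \right)} = \left(-5 - 4\right)^{2} = \left(-9\right)^{2} = 81$)
$- \frac{1912}{N{\left(u,15 - 25 \right)}} = - \frac{1912}{81}$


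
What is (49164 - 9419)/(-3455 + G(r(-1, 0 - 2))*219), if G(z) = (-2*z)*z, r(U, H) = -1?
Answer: -39745/3893 ≈ -10.209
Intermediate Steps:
G(z) = -2*z²
(49164 - 9419)/(-3455 + G(r(-1, 0 - 2))*219) = (49164 - 9419)/(-3455 - 2*(-1)²*219) = 39745/(-3455 - 2*1*219) = 39745/(-3455 - 2*219) = 39745/(-3455 - 438) = 39745/(-3893) = 39745*(-1/3893) = -39745/3893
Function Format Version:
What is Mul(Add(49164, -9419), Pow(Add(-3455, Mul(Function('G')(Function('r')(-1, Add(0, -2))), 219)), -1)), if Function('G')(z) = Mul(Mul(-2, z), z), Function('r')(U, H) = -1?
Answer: Rational(-39745, 3893) ≈ -10.209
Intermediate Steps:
Function('G')(z) = Mul(-2, Pow(z, 2))
Mul(Add(49164, -9419), Pow(Add(-3455, Mul(Function('G')(Function('r')(-1, Add(0, -2))), 219)), -1)) = Mul(Add(49164, -9419), Pow(Add(-3455, Mul(Mul(-2, Pow(-1, 2)), 219)), -1)) = Mul(39745, Pow(Add(-3455, Mul(Mul(-2, 1), 219)), -1)) = Mul(39745, Pow(Add(-3455, Mul(-2, 219)), -1)) = Mul(39745, Pow(Add(-3455, -438), -1)) = Mul(39745, Pow(-3893, -1)) = Mul(39745, Rational(-1, 3893)) = Rational(-39745, 3893)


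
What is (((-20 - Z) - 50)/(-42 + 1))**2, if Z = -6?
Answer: 4096/1681 ≈ 2.4366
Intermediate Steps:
(((-20 - Z) - 50)/(-42 + 1))**2 = (((-20 - 1*(-6)) - 50)/(-42 + 1))**2 = (((-20 + 6) - 50)/(-41))**2 = ((-14 - 50)*(-1/41))**2 = (-64*(-1/41))**2 = (64/41)**2 = 4096/1681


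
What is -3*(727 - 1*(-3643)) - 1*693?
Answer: -13803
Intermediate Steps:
-3*(727 - 1*(-3643)) - 1*693 = -3*(727 + 3643) - 693 = -3*4370 - 693 = -13110 - 693 = -13803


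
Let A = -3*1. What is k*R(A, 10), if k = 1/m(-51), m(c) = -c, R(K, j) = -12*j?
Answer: -40/17 ≈ -2.3529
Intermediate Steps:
A = -3
k = 1/51 (k = 1/(-1*(-51)) = 1/51 ≈ 0.019608)
k*R(A, 10) = (-12*10)/51 = (1/51)*(-120) = -40/17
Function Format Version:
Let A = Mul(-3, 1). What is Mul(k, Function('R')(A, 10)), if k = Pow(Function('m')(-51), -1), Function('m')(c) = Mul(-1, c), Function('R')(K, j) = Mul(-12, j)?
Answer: Rational(-40, 17) ≈ -2.3529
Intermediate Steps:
A = -3
k = Rational(1, 51) (k = Pow(Mul(-1, -51), -1) = Pow(51, -1) = Rational(1, 51) ≈ 0.019608)
Mul(k, Function('R')(A, 10)) = Mul(Rational(1, 51), Mul(-12, 10)) = Mul(Rational(1, 51), -120) = Rational(-40, 17)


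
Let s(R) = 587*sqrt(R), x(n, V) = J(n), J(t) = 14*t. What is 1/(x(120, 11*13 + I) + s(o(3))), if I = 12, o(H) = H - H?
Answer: 1/1680 ≈ 0.00059524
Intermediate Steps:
o(H) = 0
x(n, V) = 14*n
1/(x(120, 11*13 + I) + s(o(3))) = 1/(14*120 + 587*sqrt(0)) = 1/(1680 + 587*0) = 1/(1680 + 0) = 1/1680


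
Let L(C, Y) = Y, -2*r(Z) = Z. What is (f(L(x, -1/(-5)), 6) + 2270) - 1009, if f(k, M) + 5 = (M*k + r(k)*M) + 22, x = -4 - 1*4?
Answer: 6393/5 ≈ 1278.6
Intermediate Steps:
r(Z) = -Z/2
x = -8 (x = -4 - 4 = -8)
f(k, M) = 17 + M*k/2 (f(k, M) = -5 + ((M*k + (-k/2)*M) + 22) = -5 + ((M*k - M*k/2) + 22) = -5 + (M*k/2 + 22) = -5 + (22 + M*k/2) = 17 + M*k/2)
(f(L(x, -1/(-5)), 6) + 2270) - 1009 = ((17 + (½)*6*(-1/(-5))) + 2270) - 1009 = ((17 + (½)*6*(-1*(-⅕))) + 2270) - 1009 = ((17 + (½)*6*(⅕)) + 2270) - 1009 = ((17 + ⅗) + 2270) - 1009 = (88/5 + 2270) - 1009 = 11438/5 - 1009 = 6393/5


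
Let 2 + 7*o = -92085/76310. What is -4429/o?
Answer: 473167786/48941 ≈ 9668.1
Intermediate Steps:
o = -48941/106834 (o = -2/7 + (-92085/76310)/7 = -2/7 + (-92085*1/76310)/7 = -2/7 + (1/7)*(-18417/15262) = -2/7 - 2631/15262 = -48941/106834 ≈ -0.45810)
-4429/o = -4429/(-48941/106834) = -4429*(-106834/48941) = 473167786/48941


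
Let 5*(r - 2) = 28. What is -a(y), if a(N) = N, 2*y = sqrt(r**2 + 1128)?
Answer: -sqrt(7411)/5 ≈ -17.217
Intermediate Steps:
r = 38/5 (r = 2 + (1/5)*28 = 2 + 28/5 = 38/5 ≈ 7.6000)
y = sqrt(7411)/5 (y = sqrt((38/5)**2 + 1128)/2 = sqrt(1444/25 + 1128)/2 = sqrt(29644/25)/2 = (2*sqrt(7411)/5)/2 = sqrt(7411)/5 ≈ 17.217)
-a(y) = -sqrt(7411)/5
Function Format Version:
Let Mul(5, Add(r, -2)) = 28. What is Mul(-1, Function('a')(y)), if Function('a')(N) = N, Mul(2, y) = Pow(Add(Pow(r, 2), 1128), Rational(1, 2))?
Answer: Mul(Rational(-1, 5), Pow(7411, Rational(1, 2))) ≈ -17.217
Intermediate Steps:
r = Rational(38, 5) (r = Add(2, Mul(Rational(1, 5), 28)) = Add(2, Rational(28, 5)) = Rational(38, 5) ≈ 7.6000)
y = Mul(Rational(1, 5), Pow(7411, Rational(1, 2))) (y = Mul(Rational(1, 2), Pow(Add(Pow(Rational(38, 5), 2), 1128), Rational(1, 2))) = Mul(Rational(1, 2), Pow(Add(Rational(1444, 25), 1128), Rational(1, 2))) = Mul(Rational(1, 2), Pow(Rational(29644, 25), Rational(1, 2))) = Mul(Rational(1, 2), Mul(Rational(2, 5), Pow(7411, Rational(1, 2)))) = Mul(Rational(1, 5), Pow(7411, Rational(1, 2))) ≈ 17.217)
Mul(-1, Function('a')(y)) = Mul(-1, Mul(Rational(1, 5), Pow(7411, Rational(1, 2)))) = Mul(Rational(-1, 5), Pow(7411, Rational(1, 2)))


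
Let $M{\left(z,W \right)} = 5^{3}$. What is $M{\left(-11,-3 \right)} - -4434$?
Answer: $4559$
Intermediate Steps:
$M{\left(z,W \right)} = 125$
$M{\left(-11,-3 \right)} - -4434 = 125 - -4434 = 125 + 4434 = 4559$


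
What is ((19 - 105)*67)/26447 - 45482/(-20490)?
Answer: 542399537/270949515 ≈ 2.0018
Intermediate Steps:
((19 - 105)*67)/26447 - 45482/(-20490) = -86*67*(1/26447) - 45482*(-1/20490) = -5762*1/26447 + 22741/10245 = -5762/26447 + 22741/10245 = 542399537/270949515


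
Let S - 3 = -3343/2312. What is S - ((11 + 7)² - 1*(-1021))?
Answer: -3106047/2312 ≈ -1343.4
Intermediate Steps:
S = 3593/2312 (S = 3 - 3343/2312 = 3593/2312 ≈ 1.5541)
S - ((11 + 7)² - 1*(-1021)) = 3593/2312 - ((11 + 7)² - 1*(-1021)) = 3593/2312 - (18² + 1021) = 3593/2312 - (324 + 1021) = 3593/2312 - 1*1345 = 3593/2312 - 1345 = -3106047/2312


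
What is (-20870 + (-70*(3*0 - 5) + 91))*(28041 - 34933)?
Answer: 140796668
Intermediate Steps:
(-20870 + (-70*(3*0 - 5) + 91))*(28041 - 34933) = (-20870 + (-70*(0 - 5) + 91))*(-6892) = (-20870 + (-70*(-5) + 91))*(-6892) = (-20870 + (350 + 91))*(-6892) = (-20870 + 441)*(-6892) = -20429*(-6892) = 140796668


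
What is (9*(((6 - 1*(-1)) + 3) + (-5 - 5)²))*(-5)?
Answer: -4950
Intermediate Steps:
(9*(((6 - 1*(-1)) + 3) + (-5 - 5)²))*(-5) = (9*(((6 + 1) + 3) + (-10)²))*(-5) = (9*((7 + 3) + 100))*(-5) = (9*(10 + 100))*(-5) = (9*110)*(-5) = 990*(-5) = -4950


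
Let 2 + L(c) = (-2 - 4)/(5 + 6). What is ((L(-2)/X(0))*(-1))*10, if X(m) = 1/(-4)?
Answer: -1120/11 ≈ -101.82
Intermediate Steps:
X(m) = -¼
L(c) = -28/11 (L(c) = -2 + (-2 - 4)/(5 + 6) = -2 - 6/11 = -28/11)
((L(-2)/X(0))*(-1))*10 = (-28/(11*(-¼))*(-1))*10 = (-28/11*(-4)*(-1))*10 = ((112/11)*(-1))*10 = -112/11*10 = -1120/11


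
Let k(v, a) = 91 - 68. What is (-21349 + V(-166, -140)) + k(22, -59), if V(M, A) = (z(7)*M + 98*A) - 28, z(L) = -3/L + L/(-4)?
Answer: -485973/14 ≈ -34712.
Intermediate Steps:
z(L) = -3/L - L/4 (z(L) = -3/L + L*(-¼) = -3/L - L/4)
V(M, A) = -28 + 98*A - 61*M/28 (V(M, A) = ((-3/7 - ¼*7)*M + 98*A) - 28 = ((-3*⅐ - 7/4)*M + 98*A) - 28 = ((-3/7 - 7/4)*M + 98*A) - 28 = (-61*M/28 + 98*A) - 28 = (98*A - 61*M/28) - 28 = -28 + 98*A - 61*M/28)
k(v, a) = 23
(-21349 + V(-166, -140)) + k(22, -59) = (-21349 + (-28 + 98*(-140) - 61/28*(-166))) + 23 = (-21349 + (-28 - 13720 + 5063/14)) + 23 = (-21349 - 187409/14) + 23 = -486295/14 + 23 = -485973/14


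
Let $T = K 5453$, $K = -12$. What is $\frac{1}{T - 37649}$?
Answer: $- \frac{1}{103085} \approx -9.7007 \cdot 10^{-6}$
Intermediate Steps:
$T = -65436$ ($T = \left(-12\right) 5453 = -65436$)
$\frac{1}{T - 37649} = \frac{1}{-65436 - 37649} = \frac{1}{-103085} = - \frac{1}{103085}$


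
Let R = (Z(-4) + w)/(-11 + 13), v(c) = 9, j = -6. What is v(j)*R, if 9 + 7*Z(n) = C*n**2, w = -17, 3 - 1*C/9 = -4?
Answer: 3960/7 ≈ 565.71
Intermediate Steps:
C = 63 (C = 27 - 9*(-4) = 27 + 36 = 63)
Z(n) = -9/7 + 9*n**2 (Z(n) = -9/7 + (63*n**2)/7 = -9/7 + 9*n**2)
R = 440/7 (R = ((-9/7 + 9*(-4)**2) - 17)/(-11 + 13) = ((-9/7 + 9*16) - 17)/2 = ((-9/7 + 144) - 17)*(1/2) = (999/7 - 17)*(1/2) = (880/7)*(1/2) = 440/7 ≈ 62.857)
v(j)*R = 9*(440/7) = 3960/7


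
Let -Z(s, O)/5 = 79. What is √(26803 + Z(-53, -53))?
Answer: 2*√6602 ≈ 162.51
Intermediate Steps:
Z(s, O) = -395 (Z(s, O) = -5*79 = -395)
√(26803 + Z(-53, -53)) = √(26803 - 395) = √26408 = 2*√6602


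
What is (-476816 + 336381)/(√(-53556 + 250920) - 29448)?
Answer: 68925498/14449789 + 28087*√49341/86698734 ≈ 4.8420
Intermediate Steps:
(-476816 + 336381)/(√(-53556 + 250920) - 29448) = -140435/(√197364 - 29448) = -140435/(2*√49341 - 29448) = -140435/(-29448 + 2*√49341)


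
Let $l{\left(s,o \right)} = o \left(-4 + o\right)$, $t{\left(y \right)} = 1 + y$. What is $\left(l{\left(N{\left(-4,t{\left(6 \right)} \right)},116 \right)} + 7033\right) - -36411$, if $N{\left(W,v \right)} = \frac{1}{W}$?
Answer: $56436$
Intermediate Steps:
$\left(l{\left(N{\left(-4,t{\left(6 \right)} \right)},116 \right)} + 7033\right) - -36411 = \left(116 \left(-4 + 116\right) + 7033\right) - -36411 = \left(116 \cdot 112 + 7033\right) + 36411 = \left(12992 + 7033\right) + 36411 = 20025 + 36411 = 56436$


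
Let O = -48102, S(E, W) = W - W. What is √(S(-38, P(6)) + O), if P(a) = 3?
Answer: I*√48102 ≈ 219.32*I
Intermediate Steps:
S(E, W) = 0
√(S(-38, P(6)) + O) = √(0 - 48102) = √(-48102) = I*√48102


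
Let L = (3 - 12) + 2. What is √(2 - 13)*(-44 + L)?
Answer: -51*I*√11 ≈ -169.15*I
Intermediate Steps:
L = -7 (L = -9 + 2 = -7)
√(2 - 13)*(-44 + L) = √(2 - 13)*(-44 - 7) = √(-11)*(-51) = (I*√11)*(-51) = -51*I*√11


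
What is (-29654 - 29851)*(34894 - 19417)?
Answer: -920958885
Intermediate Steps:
(-29654 - 29851)*(34894 - 19417) = -59505*15477 = -920958885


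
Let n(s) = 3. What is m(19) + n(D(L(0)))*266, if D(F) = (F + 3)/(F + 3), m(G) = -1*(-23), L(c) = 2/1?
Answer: 821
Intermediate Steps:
L(c) = 2 (L(c) = 2*1 = 2)
m(G) = 23
D(F) = 1 (D(F) = (3 + F)/(3 + F) = 1)
m(19) + n(D(L(0)))*266 = 23 + 3*266 = 23 + 798 = 821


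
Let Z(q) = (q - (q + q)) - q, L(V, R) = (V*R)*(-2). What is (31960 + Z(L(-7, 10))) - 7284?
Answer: 24396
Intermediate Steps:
L(V, R) = -2*R*V (L(V, R) = (R*V)*(-2) = -2*R*V)
Z(q) = -2*q (Z(q) = (q - 2*q) - q = -q - q = -2*q)
(31960 + Z(L(-7, 10))) - 7284 = (31960 - (-4)*10*(-7)) - 7284 = (31960 - 2*140) - 7284 = (31960 - 280) - 7284 = 31680 - 7284 = 24396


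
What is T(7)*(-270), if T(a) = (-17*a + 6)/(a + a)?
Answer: 15255/7 ≈ 2179.3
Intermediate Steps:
T(a) = (6 - 17*a)/(2*a) (T(a) = (6 - 17*a)/((2*a)) = (6 - 17*a)*(1/(2*a)) = (6 - 17*a)/(2*a))
T(7)*(-270) = (-17/2 + 3/7)*(-270) = -113/14*(-270) = 15255/7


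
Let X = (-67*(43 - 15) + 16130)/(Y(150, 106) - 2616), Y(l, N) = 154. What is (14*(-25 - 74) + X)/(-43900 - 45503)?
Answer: 1713293/110055093 ≈ 0.015568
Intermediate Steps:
X = -7127/1231 (X = (-67*(43 - 15) + 16130)/(154 - 2616) = (-67*28 + 16130)/(-2462) = (-1876 + 16130)*(-1/2462) = 14254*(-1/2462) = -7127/1231 ≈ -5.7896)
(14*(-25 - 74) + X)/(-43900 - 45503) = (14*(-25 - 74) - 7127/1231)/(-43900 - 45503) = (14*(-99) - 7127/1231)/(-89403) = (-1386 - 7127/1231)*(-1/89403) = -1713293/1231*(-1/89403) = 1713293/110055093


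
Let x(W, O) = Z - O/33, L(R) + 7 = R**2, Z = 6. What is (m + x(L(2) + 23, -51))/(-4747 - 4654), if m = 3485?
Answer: -38418/103411 ≈ -0.37151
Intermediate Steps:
L(R) = -7 + R**2
x(W, O) = 6 - O/33
(m + x(L(2) + 23, -51))/(-4747 - 4654) = (3485 + (6 - 1/33*(-51)))/(-4747 - 4654) = (3485 + (6 + 17/11))/(-9401) = (3485 + 83/11)*(-1/9401) = (38418/11)*(-1/9401) = -38418/103411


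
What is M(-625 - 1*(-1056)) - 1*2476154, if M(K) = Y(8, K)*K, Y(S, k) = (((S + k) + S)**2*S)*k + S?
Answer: 296931284486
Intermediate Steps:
Y(S, k) = S + S*k*(k + 2*S)**2 (Y(S, k) = ((k + 2*S)**2*S)*k + S = (S*(k + 2*S)**2)*k + S = S*k*(k + 2*S)**2 + S = S + S*k*(k + 2*S)**2)
M(K) = K*(8 + 8*K*(16 + K)**2) (M(K) = (8*(1 + K*(K + 2*8)**2))*K = (8*(1 + K*(K + 16)**2))*K = (8*(1 + K*(16 + K)**2))*K = (8 + 8*K*(16 + K)**2)*K = K*(8 + 8*K*(16 + K)**2))
M(-625 - 1*(-1056)) - 1*2476154 = 8*(-625 - 1*(-1056))*(1 + (-625 - 1*(-1056))*(16 + (-625 - 1*(-1056)))**2) - 1*2476154 = 8*(-625 + 1056)*(1 + (-625 + 1056)*(16 + (-625 + 1056))**2) - 2476154 = 8*431*(1 + 431*(16 + 431)**2) - 2476154 = 8*431*(1 + 431*447**2) - 2476154 = 8*431*(1 + 431*199809) - 2476154 = 8*431*(1 + 86117679) - 2476154 = 8*431*86117680 - 2476154 = 296933760640 - 2476154 = 296931284486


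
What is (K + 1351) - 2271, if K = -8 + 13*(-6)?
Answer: -1006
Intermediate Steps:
K = -86 (K = -8 - 78 = -86)
(K + 1351) - 2271 = (-86 + 1351) - 2271 = 1265 - 2271 = -1006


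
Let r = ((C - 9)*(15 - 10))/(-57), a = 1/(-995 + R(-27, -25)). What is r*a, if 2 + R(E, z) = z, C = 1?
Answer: -20/29127 ≈ -0.00068665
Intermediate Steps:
R(E, z) = -2 + z
a = -1/1022 (a = 1/(-995 + (-2 - 25)) = 1/(-995 - 27) = 1/(-1022) = -1/1022 ≈ -0.00097847)
r = 40/57 (r = ((1 - 9)*(15 - 10))/(-57) = -8*5*(-1/57) = -40*(-1/57) = 40/57 ≈ 0.70175)
r*a = (40/57)*(-1/1022) = -20/29127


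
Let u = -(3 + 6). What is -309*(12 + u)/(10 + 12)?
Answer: -927/22 ≈ -42.136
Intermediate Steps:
u = -9 (u = -1*9 = -9)
-309*(12 + u)/(10 + 12) = -309*(12 - 9)/(10 + 12) = -927/22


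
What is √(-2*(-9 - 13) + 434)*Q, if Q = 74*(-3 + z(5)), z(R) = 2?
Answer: -74*√478 ≈ -1617.9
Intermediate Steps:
Q = -74 (Q = 74*(-3 + 2) = 74*(-1) = -74)
√(-2*(-9 - 13) + 434)*Q = √(-2*(-9 - 13) + 434)*(-74) = √(-2*(-22) + 434)*(-74) = √(44 + 434)*(-74) = √478*(-74) = -74*√478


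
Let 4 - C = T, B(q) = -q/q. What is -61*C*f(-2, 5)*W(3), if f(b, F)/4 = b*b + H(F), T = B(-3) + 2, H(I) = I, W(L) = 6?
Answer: -39528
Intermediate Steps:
B(q) = -1 (B(q) = -1*1 = -1)
T = 1 (T = -1 + 2 = 1)
C = 3 (C = 4 - 1*1 = 4 - 1 = 3)
f(b, F) = 4*F + 4*b**2 (f(b, F) = 4*(b*b + F) = 4*(b**2 + F) = 4*(F + b**2) = 4*F + 4*b**2)
-61*C*f(-2, 5)*W(3) = -61*3*(4*5 + 4*(-2)**2)*6 = -61*3*(20 + 4*4)*6 = -61*3*(20 + 16)*6 = -61*3*36*6 = -6588*6 = -61*648 = -39528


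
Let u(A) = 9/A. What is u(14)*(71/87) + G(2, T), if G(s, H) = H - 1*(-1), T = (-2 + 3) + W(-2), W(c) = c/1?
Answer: 213/406 ≈ 0.52463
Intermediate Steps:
W(c) = c (W(c) = c*1 = c)
T = -1 (T = (-2 + 3) - 2 = 1 - 2 = -1)
G(s, H) = 1 + H (G(s, H) = H + 1 = 1 + H)
u(14)*(71/87) + G(2, T) = (9/14)*(71/87) + (1 - 1) = (9*(1/14))*(71*(1/87)) + 0 = (9/14)*(71/87) + 0 = 213/406 + 0 = 213/406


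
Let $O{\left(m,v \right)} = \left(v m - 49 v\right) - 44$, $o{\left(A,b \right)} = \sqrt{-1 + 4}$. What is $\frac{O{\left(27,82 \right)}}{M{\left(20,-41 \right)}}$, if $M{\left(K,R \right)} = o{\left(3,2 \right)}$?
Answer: $- 616 \sqrt{3} \approx -1066.9$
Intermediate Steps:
$o{\left(A,b \right)} = \sqrt{3}$
$M{\left(K,R \right)} = \sqrt{3}$
$O{\left(m,v \right)} = -44 - 49 v + m v$ ($O{\left(m,v \right)} = \left(m v - 49 v\right) - 44 = \left(- 49 v + m v\right) - 44 = -44 - 49 v + m v$)
$\frac{O{\left(27,82 \right)}}{M{\left(20,-41 \right)}} = \frac{-44 - 4018 + 27 \cdot 82}{\sqrt{3}} = \left(-44 - 4018 + 2214\right) \frac{\sqrt{3}}{3} = - 1848 \frac{\sqrt{3}}{3} = - 616 \sqrt{3}$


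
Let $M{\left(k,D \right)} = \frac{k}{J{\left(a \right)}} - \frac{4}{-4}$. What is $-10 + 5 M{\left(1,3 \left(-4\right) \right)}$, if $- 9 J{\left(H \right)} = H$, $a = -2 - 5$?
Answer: $\frac{10}{7} \approx 1.4286$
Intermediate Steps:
$a = -7$ ($a = -2 - 5 = -7$)
$J{\left(H \right)} = - \frac{H}{9}$
$M{\left(k,D \right)} = 1 + \frac{9 k}{7}$ ($M{\left(k,D \right)} = \frac{k}{\left(- \frac{1}{9}\right) \left(-7\right)} - \frac{4}{-4} = \frac{k}{\frac{7}{9}} - -1 = k \frac{9}{7} + 1 = \frac{9 k}{7} + 1 = 1 + \frac{9 k}{7}$)
$-10 + 5 M{\left(1,3 \left(-4\right) \right)} = -10 + 5 \left(1 + \frac{9}{7} \cdot 1\right) = -10 + 5 \left(1 + \frac{9}{7}\right) = -10 + 5 \cdot \frac{16}{7} = -10 + \frac{80}{7} = \frac{10}{7}$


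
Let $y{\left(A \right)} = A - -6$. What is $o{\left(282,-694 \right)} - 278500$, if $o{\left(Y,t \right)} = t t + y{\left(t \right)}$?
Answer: $202448$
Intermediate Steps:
$y{\left(A \right)} = 6 + A$ ($y{\left(A \right)} = A + 6 = 6 + A$)
$o{\left(Y,t \right)} = 6 + t + t^{2}$ ($o{\left(Y,t \right)} = t t + \left(6 + t\right) = t^{2} + \left(6 + t\right) = 6 + t + t^{2}$)
$o{\left(282,-694 \right)} - 278500 = \left(6 - 694 + \left(-694\right)^{2}\right) - 278500 = \left(6 - 694 + 481636\right) - 278500 = 480948 - 278500 = 202448$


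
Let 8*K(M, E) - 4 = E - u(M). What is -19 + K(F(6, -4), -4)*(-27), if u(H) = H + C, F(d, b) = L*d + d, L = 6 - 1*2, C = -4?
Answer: 275/4 ≈ 68.750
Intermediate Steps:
L = 4 (L = 6 - 2 = 4)
F(d, b) = 5*d (F(d, b) = 4*d + d = 5*d)
u(H) = -4 + H (u(H) = H - 4 = -4 + H)
K(M, E) = 1 - M/8 + E/8 (K(M, E) = ½ + (E - (-4 + M))/8 = ½ + (E + (4 - M))/8 = ½ + (4 + E - M)/8 = ½ + (½ - M/8 + E/8) = 1 - M/8 + E/8)
-19 + K(F(6, -4), -4)*(-27) = -19 + (1 - 5*6/8 + (⅛)*(-4))*(-27) = -19 + (1 - ⅛*30 - ½)*(-27) = -19 + (1 - 15/4 - ½)*(-27) = -19 - 13/4*(-27) = -19 + 351/4 = 275/4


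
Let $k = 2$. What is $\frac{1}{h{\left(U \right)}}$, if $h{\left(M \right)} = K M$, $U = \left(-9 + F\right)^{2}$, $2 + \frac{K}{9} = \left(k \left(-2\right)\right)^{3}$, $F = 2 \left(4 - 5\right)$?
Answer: $- \frac{1}{71874} \approx -1.3913 \cdot 10^{-5}$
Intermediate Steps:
$F = -2$ ($F = 2 \left(-1\right) = -2$)
$K = -594$ ($K = -18 + 9 \left(2 \left(-2\right)\right)^{3} = -18 + 9 \left(-4\right)^{3} = -18 + 9 \left(-64\right) = -18 - 576 = -594$)
$U = 121$ ($U = \left(-9 - 2\right)^{2} = \left(-11\right)^{2} = 121$)
$h{\left(M \right)} = - 594 M$
$\frac{1}{h{\left(U \right)}} = \frac{1}{\left(-594\right) 121} = \frac{1}{-71874} = - \frac{1}{71874}$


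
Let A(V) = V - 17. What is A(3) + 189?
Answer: 175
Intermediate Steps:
A(V) = -17 + V
A(3) + 189 = (-17 + 3) + 189 = -14 + 189 = 175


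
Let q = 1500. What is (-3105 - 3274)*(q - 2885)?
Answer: 8834915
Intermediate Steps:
(-3105 - 3274)*(q - 2885) = (-3105 - 3274)*(1500 - 2885) = -6379*(-1385) = 8834915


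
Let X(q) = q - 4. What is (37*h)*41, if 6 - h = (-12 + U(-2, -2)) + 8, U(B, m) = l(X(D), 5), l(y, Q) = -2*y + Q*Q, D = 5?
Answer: -19721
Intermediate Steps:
X(q) = -4 + q
l(y, Q) = Q² - 2*y (l(y, Q) = -2*y + Q² = Q² - 2*y)
U(B, m) = 23 (U(B, m) = 5² - 2*(-4 + 5) = 25 - 2*1 = 25 - 2 = 23)
h = -13 (h = 6 - ((-12 + 23) + 8) = 6 - (11 + 8) = 6 - 1*19 = 6 - 19 = -13)
(37*h)*41 = (37*(-13))*41 = -481*41 = -19721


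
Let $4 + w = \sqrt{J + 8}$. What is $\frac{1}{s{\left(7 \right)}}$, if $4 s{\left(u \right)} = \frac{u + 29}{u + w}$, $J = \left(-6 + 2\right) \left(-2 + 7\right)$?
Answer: $\frac{1}{3} + \frac{2 i \sqrt{3}}{9} \approx 0.33333 + 0.3849 i$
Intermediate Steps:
$J = -20$ ($J = \left(-4\right) 5 = -20$)
$w = -4 + 2 i \sqrt{3}$ ($w = -4 + \sqrt{-20 + 8} = -4 + \sqrt{-12} = -4 + 2 i \sqrt{3} \approx -4.0 + 3.4641 i$)
$s{\left(u \right)} = \frac{29 + u}{4 \left(-4 + u + 2 i \sqrt{3}\right)}$ ($s{\left(u \right)} = \frac{\left(u + 29\right) \frac{1}{u - \left(4 - 2 i \sqrt{3}\right)}}{4} = \frac{\left(29 + u\right) \frac{1}{-4 + u + 2 i \sqrt{3}}}{4} = \frac{\frac{1}{-4 + u + 2 i \sqrt{3}} \left(29 + u\right)}{4} = \frac{29 + u}{4 \left(-4 + u + 2 i \sqrt{3}\right)}$)
$\frac{1}{s{\left(7 \right)}} = \frac{1}{\frac{1}{4} \frac{1}{-4 + 7 + 2 i \sqrt{3}} \left(29 + 7\right)} = \frac{1}{\frac{1}{4} \frac{1}{3 + 2 i \sqrt{3}} \cdot 36} = \frac{1}{9 \frac{1}{3 + 2 i \sqrt{3}}} = \frac{1}{3} + \frac{2 i \sqrt{3}}{9}$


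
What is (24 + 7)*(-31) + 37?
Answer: -924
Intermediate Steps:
(24 + 7)*(-31) + 37 = 31*(-31) + 37 = -961 + 37 = -924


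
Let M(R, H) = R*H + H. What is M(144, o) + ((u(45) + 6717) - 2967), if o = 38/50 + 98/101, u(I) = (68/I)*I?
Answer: 2054791/505 ≈ 4068.9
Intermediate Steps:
u(I) = 68
o = 4369/2525 (o = 38*(1/50) + 98*(1/101) = 19/25 + 98/101 = 4369/2525 ≈ 1.7303)
M(R, H) = H + H*R (M(R, H) = H*R + H = H + H*R)
M(144, o) + ((u(45) + 6717) - 2967) = 4369*(1 + 144)/2525 + ((68 + 6717) - 2967) = (4369/2525)*145 + (6785 - 2967) = 126701/505 + 3818 = 2054791/505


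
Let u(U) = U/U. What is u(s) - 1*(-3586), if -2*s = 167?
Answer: 3587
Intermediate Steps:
s = -167/2 (s = -1/2*167 = -167/2 ≈ -83.500)
u(U) = 1
u(s) - 1*(-3586) = 1 - 1*(-3586) = 1 + 3586 = 3587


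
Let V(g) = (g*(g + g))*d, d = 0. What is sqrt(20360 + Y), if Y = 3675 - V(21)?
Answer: sqrt(24035) ≈ 155.03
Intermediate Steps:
V(g) = 0 (V(g) = (g*(g + g))*0 = (g*(2*g))*0 = (2*g**2)*0 = 0)
Y = 3675 (Y = 3675 - 1*0 = 3675 + 0 = 3675)
sqrt(20360 + Y) = sqrt(20360 + 3675) = sqrt(24035)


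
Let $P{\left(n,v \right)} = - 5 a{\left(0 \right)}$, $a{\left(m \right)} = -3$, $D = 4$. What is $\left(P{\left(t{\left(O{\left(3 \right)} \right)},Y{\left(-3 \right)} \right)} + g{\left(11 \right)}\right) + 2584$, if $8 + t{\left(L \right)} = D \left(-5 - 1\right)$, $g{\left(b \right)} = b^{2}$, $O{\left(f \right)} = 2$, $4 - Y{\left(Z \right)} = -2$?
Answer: $2720$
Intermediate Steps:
$Y{\left(Z \right)} = 6$ ($Y{\left(Z \right)} = 4 - -2 = 4 + 2 = 6$)
$t{\left(L \right)} = -32$ ($t{\left(L \right)} = -8 + 4 \left(-5 - 1\right) = -8 + 4 \left(-6\right) = -8 - 24 = -32$)
$P{\left(n,v \right)} = 15$ ($P{\left(n,v \right)} = \left(-5\right) \left(-3\right) = 15$)
$\left(P{\left(t{\left(O{\left(3 \right)} \right)},Y{\left(-3 \right)} \right)} + g{\left(11 \right)}\right) + 2584 = \left(15 + 11^{2}\right) + 2584 = \left(15 + 121\right) + 2584 = 136 + 2584 = 2720$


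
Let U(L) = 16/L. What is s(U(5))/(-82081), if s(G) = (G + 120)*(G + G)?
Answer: -19712/2052025 ≈ -0.0096061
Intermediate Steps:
s(G) = 2*G*(120 + G) (s(G) = (120 + G)*(2*G) = 2*G*(120 + G))
s(U(5))/(-82081) = (2*(16/5)*(120 + 16/5))/(-82081) = (2*(16*(⅕))*(120 + 16*(⅕)))*(-1/82081) = (2*(16/5)*(120 + 16/5))*(-1/82081) = (2*(16/5)*(616/5))*(-1/82081) = (19712/25)*(-1/82081) = -19712/2052025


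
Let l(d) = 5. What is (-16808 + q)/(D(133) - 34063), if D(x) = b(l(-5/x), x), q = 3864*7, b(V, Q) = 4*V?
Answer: -10240/34043 ≈ -0.30080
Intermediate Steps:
q = 27048
D(x) = 20 (D(x) = 4*5 = 20)
(-16808 + q)/(D(133) - 34063) = (-16808 + 27048)/(20 - 34063) = 10240/(-34043) = 10240*(-1/34043) = -10240/34043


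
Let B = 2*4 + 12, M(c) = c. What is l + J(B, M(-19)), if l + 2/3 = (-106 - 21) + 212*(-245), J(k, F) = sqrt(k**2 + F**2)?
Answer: -156203/3 + sqrt(761) ≈ -52040.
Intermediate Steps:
B = 20 (B = 8 + 12 = 20)
J(k, F) = sqrt(F**2 + k**2)
l = -156203/3 (l = -2/3 + ((-106 - 21) + 212*(-245)) = -2/3 + (-127 - 51940) = -2/3 - 52067 = -156203/3 ≈ -52068.)
l + J(B, M(-19)) = -156203/3 + sqrt((-19)**2 + 20**2) = -156203/3 + sqrt(361 + 400) = -156203/3 + sqrt(761)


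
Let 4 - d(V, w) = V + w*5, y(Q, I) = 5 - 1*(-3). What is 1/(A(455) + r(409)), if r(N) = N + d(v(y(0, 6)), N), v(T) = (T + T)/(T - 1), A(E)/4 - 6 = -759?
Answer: -7/32524 ≈ -0.00021523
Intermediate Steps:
y(Q, I) = 8 (y(Q, I) = 5 + 3 = 8)
A(E) = -3012 (A(E) = 24 + 4*(-759) = 24 - 3036 = -3012)
v(T) = 2*T/(-1 + T) (v(T) = (2*T)/(-1 + T) = 2*T/(-1 + T))
d(V, w) = 4 - V - 5*w (d(V, w) = 4 - (V + w*5) = 4 - (V + 5*w) = 4 + (-V - 5*w) = 4 - V - 5*w)
r(N) = 12/7 - 4*N (r(N) = N + (4 - 2*8/(-1 + 8) - 5*N) = N + (4 - 2*8/7 - 5*N) = N + (4 - 1*16/7 - 5*N) = N + (4 - 16/7 - 5*N) = N + (12/7 - 5*N) = 12/7 - 4*N)
1/(A(455) + r(409)) = 1/(-3012 + (12/7 - 4*409)) = 1/(-3012 + (12/7 - 1636)) = 1/(-3012 - 11440/7) = 1/(-32524/7) = -7/32524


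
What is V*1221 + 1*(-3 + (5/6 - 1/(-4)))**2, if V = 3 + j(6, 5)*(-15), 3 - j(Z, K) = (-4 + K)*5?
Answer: 5802721/144 ≈ 40297.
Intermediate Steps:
j(Z, K) = 23 - 5*K (j(Z, K) = 3 - (-4 + K)*5 = 3 - (-20 + 5*K) = 3 + (20 - 5*K) = 23 - 5*K)
V = 33 (V = 3 + (23 - 5*5)*(-15) = 3 + (23 - 25)*(-15) = 3 - 2*(-15) = 3 + 30 = 33)
V*1221 + 1*(-3 + (5/6 - 1/(-4)))**2 = 33*1221 + 1*(-3 + (5/6 - 1/(-4)))**2 = 40293 + 1*(-3 + (5*(1/6) - 1*(-1/4)))**2 = 40293 + 1*(-3 + (5/6 + 1/4))**2 = 40293 + 1*(-3 + 13/12)**2 = 40293 + 1*(-23/12)**2 = 40293 + 1*(529/144) = 40293 + 529/144 = 5802721/144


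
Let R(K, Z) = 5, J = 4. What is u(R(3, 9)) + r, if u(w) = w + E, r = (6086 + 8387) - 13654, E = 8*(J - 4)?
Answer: 824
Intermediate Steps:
E = 0 (E = 8*(4 - 4) = 8*0 = 0)
r = 819 (r = 14473 - 13654 = 819)
u(w) = w (u(w) = w + 0 = w)
u(R(3, 9)) + r = 5 + 819 = 824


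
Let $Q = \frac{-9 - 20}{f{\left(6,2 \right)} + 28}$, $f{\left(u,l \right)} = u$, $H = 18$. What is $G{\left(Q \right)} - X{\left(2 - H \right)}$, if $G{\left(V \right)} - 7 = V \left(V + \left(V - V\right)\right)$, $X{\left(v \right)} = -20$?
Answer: $\frac{32053}{1156} \approx 27.728$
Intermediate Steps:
$Q = - \frac{29}{34}$ ($Q = \frac{-9 - 20}{6 + 28} = - \frac{29}{34} \approx -0.85294$)
$G{\left(V \right)} = 7 + V^{2}$ ($G{\left(V \right)} = 7 + V \left(V + \left(V - V\right)\right) = 7 + V \left(V + 0\right) = 7 + V V = 7 + V^{2}$)
$G{\left(Q \right)} - X{\left(2 - H \right)} = \left(7 + \left(- \frac{29}{34}\right)^{2}\right) - -20 = \left(7 + \frac{841}{1156}\right) + 20 = \frac{8933}{1156} + 20 = \frac{32053}{1156}$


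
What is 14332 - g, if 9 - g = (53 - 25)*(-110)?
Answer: 11243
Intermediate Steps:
g = 3089 (g = 9 - (53 - 25)*(-110) = 9 - 28*(-110) = 9 - 1*(-3080) = 9 + 3080 = 3089)
14332 - g = 14332 - 1*3089 = 14332 - 3089 = 11243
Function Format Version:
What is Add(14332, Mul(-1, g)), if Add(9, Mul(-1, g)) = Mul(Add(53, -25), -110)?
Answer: 11243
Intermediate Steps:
g = 3089 (g = Add(9, Mul(-1, Mul(Add(53, -25), -110))) = Add(9, Mul(-1, Mul(28, -110))) = Add(9, Mul(-1, -3080)) = Add(9, 3080) = 3089)
Add(14332, Mul(-1, g)) = Add(14332, Mul(-1, 3089)) = Add(14332, -3089) = 11243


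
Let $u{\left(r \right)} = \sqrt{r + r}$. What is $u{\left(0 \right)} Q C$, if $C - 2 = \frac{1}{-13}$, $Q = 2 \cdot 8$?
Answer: $0$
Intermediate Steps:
$Q = 16$
$C = \frac{25}{13}$ ($C = 2 + \frac{1}{-13} = 2 - \frac{1}{13} = \frac{25}{13} \approx 1.9231$)
$u{\left(r \right)} = \sqrt{2} \sqrt{r}$ ($u{\left(r \right)} = \sqrt{2 r} = \sqrt{2} \sqrt{r}$)
$u{\left(0 \right)} Q C = \sqrt{2} \sqrt{0} \cdot 16 \cdot \frac{25}{13} = \sqrt{2} \cdot 0 \cdot 16 \cdot \frac{25}{13} = 0 \cdot 16 \cdot \frac{25}{13} = 0 \cdot \frac{25}{13} = 0$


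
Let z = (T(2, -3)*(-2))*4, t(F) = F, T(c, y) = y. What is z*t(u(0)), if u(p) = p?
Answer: 0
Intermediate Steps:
z = 24 (z = -3*(-2)*4 = 6*4 = 24)
z*t(u(0)) = 24*0 = 0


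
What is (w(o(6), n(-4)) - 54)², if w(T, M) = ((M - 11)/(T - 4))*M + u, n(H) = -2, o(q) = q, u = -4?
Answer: 2025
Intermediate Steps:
w(T, M) = -4 + M*(-11 + M)/(-4 + T) (w(T, M) = ((M - 11)/(T - 4))*M - 4 = ((-11 + M)/(-4 + T))*M - 4 = M*(-11 + M)/(-4 + T) - 4 = -4 + M*(-11 + M)/(-4 + T))
(w(o(6), n(-4)) - 54)² = ((16 + (-2)² - 11*(-2) - 4*6)/(-4 + 6) - 54)² = ((16 + 4 + 22 - 24)/2 - 54)² = ((½)*18 - 54)² = (9 - 54)² = (-45)² = 2025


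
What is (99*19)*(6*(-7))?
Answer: -79002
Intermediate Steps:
(99*19)*(6*(-7)) = 1881*(-42) = -79002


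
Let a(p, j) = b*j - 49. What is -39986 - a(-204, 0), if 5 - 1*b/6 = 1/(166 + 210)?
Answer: -39937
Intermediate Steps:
b = 5637/188 (b = 30 - 6/(166 + 210) = 30 - 6/376 = 30 - 6*1/376 = 30 - 3/188 = 5637/188 ≈ 29.984)
a(p, j) = -49 + 5637*j/188 (a(p, j) = 5637*j/188 - 49 = -49 + 5637*j/188)
-39986 - a(-204, 0) = -39986 - (-49 + (5637/188)*0) = -39986 - (-49 + 0) = -39986 - 1*(-49) = -39986 + 49 = -39937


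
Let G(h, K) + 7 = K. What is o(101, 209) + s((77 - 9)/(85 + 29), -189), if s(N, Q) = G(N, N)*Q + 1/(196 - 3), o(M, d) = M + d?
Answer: 5574824/3667 ≈ 1520.3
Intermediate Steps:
G(h, K) = -7 + K
s(N, Q) = 1/193 + Q*(-7 + N) (s(N, Q) = (-7 + N)*Q + 1/(196 - 3) = Q*(-7 + N) + 1/193 = 1/193 + Q*(-7 + N))
o(101, 209) + s((77 - 9)/(85 + 29), -189) = (101 + 209) + (1/193 - 189*(-7 + (77 - 9)/(85 + 29))) = 310 + (1/193 - 189*(-7 + 68/114)) = 310 + (1/193 - 189*(-7 + 68*(1/114))) = 310 + (1/193 - 189*(-7 + 34/57)) = 310 + (1/193 - 189*(-365/57)) = 310 + (1/193 + 22995/19) = 310 + 4438054/3667 = 5574824/3667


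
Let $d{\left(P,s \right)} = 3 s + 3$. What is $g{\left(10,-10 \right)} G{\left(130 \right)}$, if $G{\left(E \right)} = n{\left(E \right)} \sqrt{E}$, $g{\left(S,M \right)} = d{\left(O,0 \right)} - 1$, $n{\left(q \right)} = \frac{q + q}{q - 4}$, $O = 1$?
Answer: $\frac{260 \sqrt{130}}{63} \approx 47.055$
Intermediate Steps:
$d{\left(P,s \right)} = 3 + 3 s$
$n{\left(q \right)} = \frac{2 q}{-4 + q}$
$g{\left(S,M \right)} = 2$ ($g{\left(S,M \right)} = \left(3 + 3 \cdot 0\right) - 1 = \left(3 + 0\right) - 1 = 3 - 1 = 2$)
$G{\left(E \right)} = \frac{2 E^{\frac{3}{2}}}{-4 + E}$ ($G{\left(E \right)} = \frac{2 E}{-4 + E} \sqrt{E} = \frac{2 E^{\frac{3}{2}}}{-4 + E}$)
$g{\left(10,-10 \right)} G{\left(130 \right)} = 2 \frac{2 \cdot 130^{\frac{3}{2}}}{-4 + 130} = 2 \frac{2 \cdot 130 \sqrt{130}}{126} = 2 \cdot 2 \cdot 130 \sqrt{130} \cdot \frac{1}{126} = 2 \frac{130 \sqrt{130}}{63} = \frac{260 \sqrt{130}}{63}$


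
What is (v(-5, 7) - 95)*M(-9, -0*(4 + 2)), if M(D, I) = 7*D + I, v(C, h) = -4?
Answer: 6237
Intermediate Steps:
M(D, I) = I + 7*D
(v(-5, 7) - 95)*M(-9, -0*(4 + 2)) = (-4 - 95)*(-0*(4 + 2) + 7*(-9)) = -99*(-0*6 - 63) = -99*(-1*0 - 63) = -99*(0 - 63) = -99*(-63) = 6237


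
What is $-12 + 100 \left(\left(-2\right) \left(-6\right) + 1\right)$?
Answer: $1288$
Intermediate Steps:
$-12 + 100 \left(\left(-2\right) \left(-6\right) + 1\right) = -12 + 100 \left(12 + 1\right) = -12 + 100 \cdot 13 = -12 + 1300 = 1288$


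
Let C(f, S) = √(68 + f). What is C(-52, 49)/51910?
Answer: 2/25955 ≈ 7.7056e-5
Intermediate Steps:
C(-52, 49)/51910 = √(68 - 52)/51910 = √16*(1/51910) = 4*(1/51910) = 2/25955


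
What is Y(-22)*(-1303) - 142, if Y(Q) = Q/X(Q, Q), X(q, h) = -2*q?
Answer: 1019/2 ≈ 509.50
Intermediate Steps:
Y(Q) = -½ (Y(Q) = Q/((-2*Q)) = Q*(-1/(2*Q)) = -½)
Y(-22)*(-1303) - 142 = -½*(-1303) - 142 = 1303/2 - 142 = 1019/2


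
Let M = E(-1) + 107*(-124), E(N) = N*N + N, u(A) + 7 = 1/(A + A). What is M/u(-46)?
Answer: 1220656/645 ≈ 1892.5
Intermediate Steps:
u(A) = -7 + 1/(2*A) (u(A) = -7 + 1/(A + A) = -7 + 1/(2*A))
E(N) = N + N² (E(N) = N² + N = N + N²)
M = -13268 (M = -(1 - 1) + 107*(-124) = -1*0 - 13268 = 0 - 13268 = -13268)
M/u(-46) = -13268/(-7 + (½)/(-46)) = -13268/(-7 + (½)*(-1/46)) = -13268/(-7 - 1/92) = -13268/(-645/92) = -13268*(-92/645) = 1220656/645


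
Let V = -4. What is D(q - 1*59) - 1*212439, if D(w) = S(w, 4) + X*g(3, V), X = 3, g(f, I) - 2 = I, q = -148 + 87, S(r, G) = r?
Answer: -212565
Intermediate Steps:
q = -61
g(f, I) = 2 + I
D(w) = -6 + w (D(w) = w + 3*(2 - 4) = w + 3*(-2) = w - 6 = -6 + w)
D(q - 1*59) - 1*212439 = (-6 + (-61 - 1*59)) - 1*212439 = (-6 + (-61 - 59)) - 212439 = (-6 - 120) - 212439 = -126 - 212439 = -212565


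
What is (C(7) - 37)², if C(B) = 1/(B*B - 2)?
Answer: 3020644/2209 ≈ 1367.4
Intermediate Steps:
C(B) = 1/(-2 + B²) (C(B) = 1/(B² - 2) = 1/(-2 + B²))
(C(7) - 37)² = (1/(-2 + 7²) - 37)² = (1/(-2 + 49) - 37)² = (1/47 - 37)² = (-1738/47)² = 3020644/2209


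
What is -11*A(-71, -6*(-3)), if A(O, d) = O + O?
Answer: 1562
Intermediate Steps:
A(O, d) = 2*O
-11*A(-71, -6*(-3)) = -22*(-71) = -11*(-142) = 1562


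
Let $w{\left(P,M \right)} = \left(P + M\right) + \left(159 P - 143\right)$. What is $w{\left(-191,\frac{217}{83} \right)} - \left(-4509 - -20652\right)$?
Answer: $- \frac{3888001}{83} \approx -46843.0$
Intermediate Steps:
$w{\left(P,M \right)} = -143 + M + 160 P$ ($w{\left(P,M \right)} = \left(M + P\right) + \left(-143 + 159 P\right) = -143 + M + 160 P$)
$w{\left(-191,\frac{217}{83} \right)} - \left(-4509 - -20652\right) = \left(-143 + \frac{217}{83} + 160 \left(-191\right)\right) - \left(-4509 - -20652\right) = \left(-143 + 217 \cdot \frac{1}{83} - 30560\right) - \left(-4509 + 20652\right) = \left(-143 + \frac{217}{83} - 30560\right) - 16143 = - \frac{2548132}{83} - 16143 = - \frac{3888001}{83}$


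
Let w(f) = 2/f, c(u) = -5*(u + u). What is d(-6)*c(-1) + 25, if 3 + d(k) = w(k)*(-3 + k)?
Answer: 25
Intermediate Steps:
c(u) = -10*u
d(k) = -3 + 2*(-3 + k)/k (d(k) = -3 + (2/k)*(-3 + k) = -3 + 2*(-3 + k)/k)
d(-6)*c(-1) + 25 = ((-6 - 1*(-6))/(-6))*(-10*(-1)) + 25 = -(-6 + 6)/6*10 + 25 = -⅙*0*10 + 25 = 0*10 + 25 = 0 + 25 = 25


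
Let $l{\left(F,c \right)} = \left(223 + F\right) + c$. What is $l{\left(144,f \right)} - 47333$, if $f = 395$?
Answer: $-46571$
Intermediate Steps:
$l{\left(F,c \right)} = 223 + F + c$
$l{\left(144,f \right)} - 47333 = \left(223 + 144 + 395\right) - 47333 = 762 - 47333 = -46571$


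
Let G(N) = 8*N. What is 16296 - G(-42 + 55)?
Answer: 16192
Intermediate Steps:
16296 - G(-42 + 55) = 16296 - 8*(-42 + 55) = 16296 - 8*13 = 16296 - 1*104 = 16296 - 104 = 16192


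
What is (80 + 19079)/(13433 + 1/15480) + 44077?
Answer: 9165793184077/207942841 ≈ 44078.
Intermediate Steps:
(80 + 19079)/(13433 + 1/15480) + 44077 = 19159/(13433 + 1/15480) + 44077 = 19159/(207942841/15480) + 44077 = 19159*(15480/207942841) + 44077 = 296581320/207942841 + 44077 = 9165793184077/207942841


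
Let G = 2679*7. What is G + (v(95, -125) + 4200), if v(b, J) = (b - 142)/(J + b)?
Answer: 688637/30 ≈ 22955.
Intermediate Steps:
v(b, J) = (-142 + b)/(J + b)
G = 18753
G + (v(95, -125) + 4200) = 18753 + ((-142 + 95)/(-125 + 95) + 4200) = 18753 + (-47/(-30) + 4200) = 18753 + (-1/30*(-47) + 4200) = 18753 + (47/30 + 4200) = 18753 + 126047/30 = 688637/30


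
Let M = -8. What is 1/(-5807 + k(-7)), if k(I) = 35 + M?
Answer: -1/5780 ≈ -0.00017301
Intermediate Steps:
k(I) = 27 (k(I) = 35 - 8 = 27)
1/(-5807 + k(-7)) = 1/(-5807 + 27) = 1/(-5780) = -1/5780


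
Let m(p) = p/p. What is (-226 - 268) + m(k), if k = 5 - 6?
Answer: -493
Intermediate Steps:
k = -1
m(p) = 1
(-226 - 268) + m(k) = (-226 - 268) + 1 = -494 + 1 = -493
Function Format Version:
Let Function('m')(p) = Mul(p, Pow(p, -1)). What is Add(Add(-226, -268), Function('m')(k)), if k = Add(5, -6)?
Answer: -493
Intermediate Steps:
k = -1
Function('m')(p) = 1
Add(Add(-226, -268), Function('m')(k)) = Add(Add(-226, -268), 1) = Add(-494, 1) = -493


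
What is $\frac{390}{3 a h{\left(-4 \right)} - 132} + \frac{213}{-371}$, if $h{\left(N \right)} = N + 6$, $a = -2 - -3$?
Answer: $- \frac{4084}{1113} \approx -3.6694$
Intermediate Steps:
$a = 1$ ($a = -2 + 3 = 1$)
$h{\left(N \right)} = 6 + N$
$\frac{390}{3 a h{\left(-4 \right)} - 132} + \frac{213}{-371} = \frac{390}{3 \cdot 1 \left(6 - 4\right) - 132} + \frac{213}{-371} = \frac{390}{3 \cdot 2 - 132} + 213 \left(- \frac{1}{371}\right) = \frac{390}{6 - 132} - \frac{213}{371} = \frac{390}{-126} - \frac{213}{371} = 390 \left(- \frac{1}{126}\right) - \frac{213}{371} = - \frac{65}{21} - \frac{213}{371} = - \frac{4084}{1113}$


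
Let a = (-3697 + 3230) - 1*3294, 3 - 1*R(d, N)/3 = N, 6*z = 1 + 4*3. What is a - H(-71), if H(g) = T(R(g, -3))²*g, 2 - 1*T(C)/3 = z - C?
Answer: 797835/4 ≈ 1.9946e+5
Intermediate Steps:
z = 13/6 (z = (1 + 4*3)/6 = (1 + 12)/6 = (⅙)*13 = 13/6 ≈ 2.1667)
R(d, N) = 9 - 3*N
T(C) = -½ + 3*C (T(C) = 6 - 3*(13/6 - C) = 6 + (-13/2 + 3*C) = -½ + 3*C)
a = -3761 (a = -467 - 3294 = -3761)
H(g) = 11449*g/4 (H(g) = (-½ + 3*(9 - 3*(-3)))²*g = (-½ + 3*(9 + 9))²*g = (-½ + 3*18)²*g = (-½ + 54)²*g = (107/2)²*g = 11449*g/4)
a - H(-71) = -3761 - 11449*(-71)/4 = -3761 - 1*(-812879/4) = -3761 + 812879/4 = 797835/4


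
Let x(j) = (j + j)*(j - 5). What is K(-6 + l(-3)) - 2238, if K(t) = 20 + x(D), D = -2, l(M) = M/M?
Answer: -2190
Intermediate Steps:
l(M) = 1
x(j) = 2*j*(-5 + j) (x(j) = (2*j)*(-5 + j) = 2*j*(-5 + j))
K(t) = 48 (K(t) = 20 + 2*(-2)*(-5 - 2) = 20 + 2*(-2)*(-7) = 20 + 28 = 48)
K(-6 + l(-3)) - 2238 = 48 - 2238 = -2190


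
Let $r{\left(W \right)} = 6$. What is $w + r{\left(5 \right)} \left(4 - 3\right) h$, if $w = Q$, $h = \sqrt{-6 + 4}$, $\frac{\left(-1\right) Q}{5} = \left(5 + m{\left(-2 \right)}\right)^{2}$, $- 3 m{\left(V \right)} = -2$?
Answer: $- \frac{1445}{9} + 6 i \sqrt{2} \approx -160.56 + 8.4853 i$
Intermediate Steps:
$m{\left(V \right)} = \frac{2}{3}$ ($m{\left(V \right)} = \left(- \frac{1}{3}\right) \left(-2\right) = \frac{2}{3}$)
$Q = - \frac{1445}{9}$ ($Q = - 5 \left(5 + \frac{2}{3}\right)^{2} = - 5 \left(\frac{17}{3}\right)^{2} = \left(-5\right) \frac{289}{9} = - \frac{1445}{9} \approx -160.56$)
$h = i \sqrt{2}$ ($h = \sqrt{-2} = i \sqrt{2} \approx 1.4142 i$)
$w = - \frac{1445}{9} \approx -160.56$
$w + r{\left(5 \right)} \left(4 - 3\right) h = - \frac{1445}{9} + 6 \left(4 - 3\right) i \sqrt{2} = - \frac{1445}{9} + 6 \cdot 1 i \sqrt{2} = - \frac{1445}{9} + 6 i \sqrt{2}$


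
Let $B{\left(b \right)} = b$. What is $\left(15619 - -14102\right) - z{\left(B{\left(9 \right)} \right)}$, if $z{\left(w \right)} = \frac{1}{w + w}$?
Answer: $\frac{534977}{18} \approx 29721.0$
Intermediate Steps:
$z{\left(w \right)} = \frac{1}{2 w}$
$\left(15619 - -14102\right) - z{\left(B{\left(9 \right)} \right)} = \left(15619 - -14102\right) - \frac{1}{2 \cdot 9} = \left(15619 + 14102\right) - \frac{1}{2} \cdot \frac{1}{9} = 29721 - \frac{1}{18} = \frac{534977}{18}$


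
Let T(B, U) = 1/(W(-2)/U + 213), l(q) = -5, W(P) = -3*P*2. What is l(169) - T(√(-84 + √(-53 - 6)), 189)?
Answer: -67178/13423 ≈ -5.0047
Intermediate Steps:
W(P) = -6*P
T(B, U) = 1/(213 + 12/U) (T(B, U) = 1/((-6*(-2))/U + 213) = 1/(12/U + 213) = 1/(213 + 12/U))
l(169) - T(√(-84 + √(-53 - 6)), 189) = -5 - 189/(3*(4 + 71*189)) = -5 - 189/(3*(4 + 13419)) = -5 - 189/(3*13423) = -5 - 1*63/13423 = -5 - 63/13423 = -67178/13423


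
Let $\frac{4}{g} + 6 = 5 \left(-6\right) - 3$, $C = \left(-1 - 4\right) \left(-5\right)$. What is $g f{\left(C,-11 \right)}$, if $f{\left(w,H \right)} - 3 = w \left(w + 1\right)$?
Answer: $- \frac{2612}{39} \approx -66.974$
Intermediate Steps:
$C = 25$ ($C = \left(-5\right) \left(-5\right) = 25$)
$f{\left(w,H \right)} = 3 + w \left(1 + w\right)$ ($f{\left(w,H \right)} = 3 + w \left(w + 1\right) = 3 + w \left(1 + w\right)$)
$g = - \frac{4}{39}$ ($g = \frac{4}{-6 + \left(5 \left(-6\right) - 3\right)} = \frac{4}{-6 - 33} = \frac{4}{-39} = 4 \left(- \frac{1}{39}\right) = - \frac{4}{39} \approx -0.10256$)
$g f{\left(C,-11 \right)} = - \frac{4 \left(3 + 25 + 25^{2}\right)}{39} = - \frac{4 \left(3 + 25 + 625\right)}{39} = \left(- \frac{4}{39}\right) 653 = - \frac{2612}{39}$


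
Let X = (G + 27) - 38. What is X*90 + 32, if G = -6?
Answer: -1498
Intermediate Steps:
X = -17 (X = (-6 + 27) - 38 = 21 - 38 = -17)
X*90 + 32 = -17*90 + 32 = -1530 + 32 = -1498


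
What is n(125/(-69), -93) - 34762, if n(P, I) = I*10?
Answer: -35692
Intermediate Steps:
n(P, I) = 10*I
n(125/(-69), -93) - 34762 = 10*(-93) - 34762 = -930 - 34762 = -35692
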